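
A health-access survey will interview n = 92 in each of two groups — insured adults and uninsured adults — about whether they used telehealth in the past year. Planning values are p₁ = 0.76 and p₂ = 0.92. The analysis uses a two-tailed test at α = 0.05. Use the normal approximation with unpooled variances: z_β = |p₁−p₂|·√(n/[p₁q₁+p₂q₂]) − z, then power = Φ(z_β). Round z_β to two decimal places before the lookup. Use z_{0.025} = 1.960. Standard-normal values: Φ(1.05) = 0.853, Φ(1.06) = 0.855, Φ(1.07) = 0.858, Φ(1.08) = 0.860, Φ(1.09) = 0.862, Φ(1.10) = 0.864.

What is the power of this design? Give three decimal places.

Power ≈ 0.858

z_β = |p₁−p₂|·√(n/[p₁q₁+p₂q₂]) − z_{α/2}
    = 0.16 · √(92/0.2560) − 1.960
    = 0.16 · 18.9572 − 1.960
    = 3.0332 − 1.960 = 1.0732 → 1.07
Power = Φ(1.07) = 0.858.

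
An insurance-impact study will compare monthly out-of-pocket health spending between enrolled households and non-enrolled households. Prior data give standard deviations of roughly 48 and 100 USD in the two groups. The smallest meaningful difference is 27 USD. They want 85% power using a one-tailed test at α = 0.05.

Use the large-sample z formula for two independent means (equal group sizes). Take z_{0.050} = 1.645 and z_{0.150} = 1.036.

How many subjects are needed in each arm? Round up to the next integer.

n = 122 per group

n = (z_α + z_β)² · (σ₁² + σ₂²) / δ²
  = (1.645 + 1.036)² · (48² + 100² = 12304) / 27²
  = 7.1878 · 12304 / 729
  = 121.31
Round up → n = 122 per group.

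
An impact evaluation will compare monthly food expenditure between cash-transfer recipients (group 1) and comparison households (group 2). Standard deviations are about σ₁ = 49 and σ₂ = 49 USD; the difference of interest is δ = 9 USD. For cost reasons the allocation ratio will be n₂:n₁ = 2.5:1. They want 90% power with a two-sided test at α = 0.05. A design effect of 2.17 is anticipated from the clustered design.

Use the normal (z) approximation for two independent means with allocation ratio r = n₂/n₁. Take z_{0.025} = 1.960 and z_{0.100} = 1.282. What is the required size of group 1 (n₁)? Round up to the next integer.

n₁ = 947

n₁ = (z_{α/2} + z_β)² · (σ₁² + σ₂²/r) / δ²
   = (1.960 + 1.282)² · (49² + 49²/2.5) / 9²
   = 10.5106 · (2401 + 960.4) / 81
   = 10.5106 · 3361.4 / 81
   = 436.18
Design effect: 2.17 × 436.18 = 946.50.
Round up → n₁ = 947; n₂ = r·n₁ = 2.5 × 947 = 2368.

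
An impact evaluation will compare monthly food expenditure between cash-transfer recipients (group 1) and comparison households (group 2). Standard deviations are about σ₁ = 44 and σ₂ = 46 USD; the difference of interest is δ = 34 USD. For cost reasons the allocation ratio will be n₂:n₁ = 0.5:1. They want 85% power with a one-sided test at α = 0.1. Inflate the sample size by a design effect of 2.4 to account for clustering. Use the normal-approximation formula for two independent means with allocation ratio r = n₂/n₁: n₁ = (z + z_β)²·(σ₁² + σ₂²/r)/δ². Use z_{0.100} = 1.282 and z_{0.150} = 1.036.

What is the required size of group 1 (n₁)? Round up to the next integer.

n₁ = 69

n₁ = (z_α + z_β)² · (σ₁² + σ₂²/r) / δ²
   = (1.282 + 1.036)² · (44² + 46²/0.5) / 34²
   = 5.3731 · (1936 + 4232) / 1156
   = 5.3731 · 6168 / 1156
   = 28.67
Design effect: 2.4 × 28.67 = 68.81.
Round up → n₁ = 69; n₂ = r·n₁ = 0.5 × 69 = 35.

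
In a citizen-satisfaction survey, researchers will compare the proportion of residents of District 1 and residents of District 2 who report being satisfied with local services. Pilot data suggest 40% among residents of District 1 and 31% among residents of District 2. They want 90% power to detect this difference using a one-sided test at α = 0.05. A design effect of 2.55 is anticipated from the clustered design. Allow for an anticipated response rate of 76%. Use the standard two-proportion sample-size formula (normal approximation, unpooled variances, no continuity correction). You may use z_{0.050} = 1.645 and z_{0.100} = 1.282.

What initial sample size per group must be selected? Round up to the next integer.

n = 1611 per group

n = (z_α + z_β)² · [p₁(1−p₁) + p₂(1−p₂)] / (p₁ − p₂)²
  = (1.645 + 1.282)² · (0.40·0.60 + 0.31·0.69) / (0.09)²
  = (2.927)² · (0.2400 + 0.2139) / 0.0081
  = 8.5673 · 0.4539 / 0.0081
  = 480.09
Design effect: 2.55 × 480.09 = 1224.22.
Adjust for 76% response: 1224.22 / 0.76 = 1610.82.
Round up → n = 1611 per group.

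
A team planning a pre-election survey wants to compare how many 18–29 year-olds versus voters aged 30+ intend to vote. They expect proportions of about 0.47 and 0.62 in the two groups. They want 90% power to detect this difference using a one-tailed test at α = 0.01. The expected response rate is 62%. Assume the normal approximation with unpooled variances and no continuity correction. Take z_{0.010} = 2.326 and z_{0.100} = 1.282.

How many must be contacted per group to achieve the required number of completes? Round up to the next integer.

n = (z_α + z_β)² · [p₁(1−p₁) + p₂(1−p₂)] / (p₁ − p₂)²
  = (2.326 + 1.282)² · (0.47·0.53 + 0.62·0.38) / (-0.15)²
  = (3.608)² · (0.2491 + 0.2356) / 0.0225
  = 13.0177 · 0.4847 / 0.0225
  = 280.43
Adjust for 62% response: 280.43 / 0.62 = 452.31.
Round up → n = 453 per group.

n = 453 per group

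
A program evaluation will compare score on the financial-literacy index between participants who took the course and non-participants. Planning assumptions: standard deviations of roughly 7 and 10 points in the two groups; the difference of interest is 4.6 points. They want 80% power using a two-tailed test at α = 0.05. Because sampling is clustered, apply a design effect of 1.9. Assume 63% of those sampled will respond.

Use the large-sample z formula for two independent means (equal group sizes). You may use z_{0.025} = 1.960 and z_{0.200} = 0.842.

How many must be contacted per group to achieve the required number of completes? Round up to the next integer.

n = (z_{α/2} + z_β)² · (σ₁² + σ₂²) / δ²
  = (1.960 + 0.842)² · (7² + 10² = 149) / 4.6²
  = 7.8512 · 149 / 21.16
  = 55.28
Design effect: 1.9 × 55.28 = 105.04.
Adjust for 63% response: 105.04 / 0.63 = 166.73.
Round up → n = 167 per group.

n = 167 per group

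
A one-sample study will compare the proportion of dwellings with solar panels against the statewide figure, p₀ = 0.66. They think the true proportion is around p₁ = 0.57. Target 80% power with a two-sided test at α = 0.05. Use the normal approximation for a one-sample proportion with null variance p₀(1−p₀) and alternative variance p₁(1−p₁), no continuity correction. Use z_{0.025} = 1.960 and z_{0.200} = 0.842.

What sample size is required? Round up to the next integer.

n = [z_{α/2}·√(p₀q₀) + z_β·√(p₁q₁)]² / (p₁ − p₀)²
  = [1.960·√(0.66·0.34) + 0.842·√(0.57·0.43)]² / (-0.09)²
  = [1.960·0.4737 + 0.842·0.4951]² / 0.0081
  = [1.3453]² / 0.0081
  = 223.44
Round up → n = 224.

n = 224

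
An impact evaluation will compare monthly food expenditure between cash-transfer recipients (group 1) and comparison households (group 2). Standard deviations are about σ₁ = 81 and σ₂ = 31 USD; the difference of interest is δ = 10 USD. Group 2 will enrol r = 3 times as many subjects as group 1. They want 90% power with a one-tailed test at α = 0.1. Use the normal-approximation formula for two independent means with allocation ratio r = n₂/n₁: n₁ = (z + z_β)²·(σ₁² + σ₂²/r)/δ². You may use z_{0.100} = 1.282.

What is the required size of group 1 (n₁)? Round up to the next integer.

n₁ = 453

n₁ = (z_α + z_β)² · (σ₁² + σ₂²/r) / δ²
   = (1.282 + 1.282)² · (81² + 31²/3) / 10²
   = 6.5741 · (6561 + 320.3333) / 100
   = 6.5741 · 6881.3 / 100
   = 452.39
Round up → n₁ = 453; n₂ = r·n₁ = 3 × 453 = 1359.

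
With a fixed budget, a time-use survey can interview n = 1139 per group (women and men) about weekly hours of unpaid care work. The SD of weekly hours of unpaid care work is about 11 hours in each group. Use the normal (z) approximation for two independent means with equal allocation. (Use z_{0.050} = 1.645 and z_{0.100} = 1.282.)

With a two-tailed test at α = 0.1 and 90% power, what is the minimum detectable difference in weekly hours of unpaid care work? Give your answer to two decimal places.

Minimum detectable difference ≈ 1.35 hours

δ = (z_{α/2} + z_β) · √((σ₁²+σ₂²)/n)
  = (1.645 + 1.282) · √(242/1139)
  = 2.927 · √0.21247
  = 2.927 · 0.4609
  = 1.3492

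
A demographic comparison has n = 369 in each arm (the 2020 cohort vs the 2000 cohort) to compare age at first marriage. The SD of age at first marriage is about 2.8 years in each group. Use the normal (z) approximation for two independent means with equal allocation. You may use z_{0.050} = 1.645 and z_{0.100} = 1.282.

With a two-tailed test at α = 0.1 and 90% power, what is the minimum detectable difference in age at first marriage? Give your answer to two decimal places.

Minimum detectable difference ≈ 0.60 years

δ = (z_{α/2} + z_β) · √((σ₁²+σ₂²)/n)
  = (1.645 + 1.282) · √(15.68/369)
  = 2.927 · √0.04249
  = 2.927 · 0.2061
  = 0.6034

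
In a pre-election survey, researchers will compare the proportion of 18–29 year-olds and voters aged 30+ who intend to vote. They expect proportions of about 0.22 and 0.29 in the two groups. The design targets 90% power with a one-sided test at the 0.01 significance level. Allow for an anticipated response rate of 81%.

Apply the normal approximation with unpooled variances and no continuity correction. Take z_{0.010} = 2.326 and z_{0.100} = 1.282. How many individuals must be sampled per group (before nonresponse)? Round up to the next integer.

n = 1239 per group

n = (z_α + z_β)² · [p₁(1−p₁) + p₂(1−p₂)] / (p₁ − p₂)²
  = (2.326 + 1.282)² · (0.22·0.78 + 0.29·0.71) / (-0.07)²
  = (3.608)² · (0.1716 + 0.2059) / 0.0049
  = 13.0177 · 0.3775 / 0.0049
  = 1002.89
Adjust for 81% response: 1002.89 / 0.81 = 1238.14.
Round up → n = 1239 per group.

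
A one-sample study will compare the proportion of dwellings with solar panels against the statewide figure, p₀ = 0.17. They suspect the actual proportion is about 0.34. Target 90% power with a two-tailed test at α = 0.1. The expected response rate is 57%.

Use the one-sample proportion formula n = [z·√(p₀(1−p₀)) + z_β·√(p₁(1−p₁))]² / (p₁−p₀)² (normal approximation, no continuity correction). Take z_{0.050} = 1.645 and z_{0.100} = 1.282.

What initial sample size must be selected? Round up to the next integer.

n = 92

n = [z_{α/2}·√(p₀q₀) + z_β·√(p₁q₁)]² / (p₁ − p₀)²
  = [1.645·√(0.17·0.83) + 1.282·√(0.34·0.66)]² / (0.17)²
  = [1.645·0.3756 + 1.282·0.4737]² / 0.0289
  = [1.2252]² / 0.0289
  = 51.94
Adjust for 57% response: 51.94 / 0.57 = 91.13.
Round up → n = 92.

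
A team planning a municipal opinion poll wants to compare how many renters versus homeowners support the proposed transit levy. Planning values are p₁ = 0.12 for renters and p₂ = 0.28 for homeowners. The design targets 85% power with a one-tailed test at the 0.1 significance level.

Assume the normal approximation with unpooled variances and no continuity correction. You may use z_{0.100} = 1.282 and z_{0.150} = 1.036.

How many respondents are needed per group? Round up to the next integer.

n = 65 per group

n = (z_α + z_β)² · [p₁(1−p₁) + p₂(1−p₂)] / (p₁ − p₂)²
  = (1.282 + 1.036)² · (0.12·0.88 + 0.28·0.72) / (-0.16)²
  = (2.318)² · (0.1056 + 0.2016) / 0.0256
  = 5.3731 · 0.3072 / 0.0256
  = 64.48
Round up → n = 65 per group.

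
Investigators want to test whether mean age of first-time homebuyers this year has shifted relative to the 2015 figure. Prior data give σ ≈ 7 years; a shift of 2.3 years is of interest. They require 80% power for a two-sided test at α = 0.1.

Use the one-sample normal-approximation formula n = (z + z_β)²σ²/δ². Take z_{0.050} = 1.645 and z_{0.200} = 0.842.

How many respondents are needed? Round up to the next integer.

n = (z_{α/2} + z_β)² · σ² / δ²
  = (1.645 + 0.842)² · 7² / 2.3²
  = 6.1852 · 49 / 5.29
  = 57.29
Round up → n = 58.

n = 58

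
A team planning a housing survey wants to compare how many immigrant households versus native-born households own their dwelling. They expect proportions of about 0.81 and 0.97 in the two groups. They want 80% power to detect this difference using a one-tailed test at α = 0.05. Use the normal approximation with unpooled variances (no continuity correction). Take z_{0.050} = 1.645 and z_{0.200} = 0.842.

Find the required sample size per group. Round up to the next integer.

n = 45 per group

n = (z_α + z_β)² · [p₁(1−p₁) + p₂(1−p₂)] / (p₁ − p₂)²
  = (1.645 + 0.842)² · (0.81·0.19 + 0.97·0.03) / (-0.16)²
  = (2.487)² · (0.1539 + 0.0291) / 0.0256
  = 6.1852 · 0.1830 / 0.0256
  = 44.21
Round up → n = 45 per group.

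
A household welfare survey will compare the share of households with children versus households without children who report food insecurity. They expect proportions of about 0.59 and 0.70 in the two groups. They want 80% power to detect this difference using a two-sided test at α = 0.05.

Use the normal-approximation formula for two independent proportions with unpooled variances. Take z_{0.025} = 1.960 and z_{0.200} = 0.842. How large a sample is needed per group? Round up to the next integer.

n = 294 per group

n = (z_{α/2} + z_β)² · [p₁(1−p₁) + p₂(1−p₂)] / (p₁ − p₂)²
  = (1.960 + 0.842)² · (0.59·0.41 + 0.70·0.30) / (-0.11)²
  = (2.802)² · (0.2419 + 0.2100) / 0.0121
  = 7.8512 · 0.4519 / 0.0121
  = 293.22
Round up → n = 294 per group.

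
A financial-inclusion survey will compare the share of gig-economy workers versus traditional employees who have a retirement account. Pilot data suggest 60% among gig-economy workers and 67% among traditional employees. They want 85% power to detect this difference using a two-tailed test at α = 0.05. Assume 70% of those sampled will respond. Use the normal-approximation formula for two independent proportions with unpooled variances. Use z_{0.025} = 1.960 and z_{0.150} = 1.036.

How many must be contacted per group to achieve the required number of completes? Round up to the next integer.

n = 1207 per group

n = (z_{α/2} + z_β)² · [p₁(1−p₁) + p₂(1−p₂)] / (p₁ − p₂)²
  = (1.960 + 1.036)² · (0.60·0.40 + 0.67·0.33) / (-0.07)²
  = (2.996)² · (0.2400 + 0.2211) / 0.0049
  = 8.9760 · 0.4611 / 0.0049
  = 844.66
Adjust for 70% response: 844.66 / 0.70 = 1206.66.
Round up → n = 1207 per group.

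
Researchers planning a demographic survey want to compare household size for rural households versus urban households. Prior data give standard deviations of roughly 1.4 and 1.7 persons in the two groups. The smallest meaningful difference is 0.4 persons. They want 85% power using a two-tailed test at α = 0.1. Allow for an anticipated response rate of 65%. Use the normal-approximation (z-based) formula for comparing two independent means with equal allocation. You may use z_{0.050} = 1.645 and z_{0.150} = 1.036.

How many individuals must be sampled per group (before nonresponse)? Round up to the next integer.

n = (z_{α/2} + z_β)² · (σ₁² + σ₂²) / δ²
  = (1.645 + 1.036)² · (1.4² + 1.7² = 4.85) / 0.4²
  = 7.1878 · 4.85 / 0.16
  = 217.88
Adjust for 65% response: 217.88 / 0.65 = 335.20.
Round up → n = 336 per group.

n = 336 per group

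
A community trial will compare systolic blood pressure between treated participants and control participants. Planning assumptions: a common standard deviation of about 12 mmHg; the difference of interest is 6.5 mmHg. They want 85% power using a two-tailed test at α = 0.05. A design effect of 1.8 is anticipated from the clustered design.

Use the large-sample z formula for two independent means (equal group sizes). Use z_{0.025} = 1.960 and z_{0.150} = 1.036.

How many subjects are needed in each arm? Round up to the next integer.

n = (z_{α/2} + z_β)² · (σ₁² + σ₂²) / δ²
  = (1.960 + 1.036)² · (2·12² = 288) / 6.5²
  = 8.9760 · 288 / 42.25
  = 61.19
Design effect: 1.8 × 61.19 = 110.13.
Round up → n = 111 per group.

n = 111 per group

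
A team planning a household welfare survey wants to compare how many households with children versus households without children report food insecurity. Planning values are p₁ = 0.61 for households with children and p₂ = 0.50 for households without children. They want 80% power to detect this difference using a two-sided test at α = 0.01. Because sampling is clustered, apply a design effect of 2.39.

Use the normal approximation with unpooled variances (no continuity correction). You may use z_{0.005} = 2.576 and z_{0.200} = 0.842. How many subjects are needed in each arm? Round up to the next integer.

n = 1126 per group

n = (z_{α/2} + z_β)² · [p₁(1−p₁) + p₂(1−p₂)] / (p₁ − p₂)²
  = (2.576 + 0.842)² · (0.61·0.39 + 0.50·0.50) / (0.11)²
  = (3.418)² · (0.2379 + 0.2500) / 0.0121
  = 11.6827 · 0.4879 / 0.0121
  = 471.07
Design effect: 2.39 × 471.07 = 1125.87.
Round up → n = 1126 per group.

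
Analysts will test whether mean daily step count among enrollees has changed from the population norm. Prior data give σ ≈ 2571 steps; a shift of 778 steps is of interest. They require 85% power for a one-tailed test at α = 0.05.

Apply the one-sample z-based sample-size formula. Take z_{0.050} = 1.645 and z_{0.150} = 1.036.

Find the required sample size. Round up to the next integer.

n = 79

n = (z_α + z_β)² · σ² / δ²
  = (1.645 + 1.036)² · 2571² / 778²
  = 7.1878 · 6610041 / 605284
  = 78.49
Round up → n = 79.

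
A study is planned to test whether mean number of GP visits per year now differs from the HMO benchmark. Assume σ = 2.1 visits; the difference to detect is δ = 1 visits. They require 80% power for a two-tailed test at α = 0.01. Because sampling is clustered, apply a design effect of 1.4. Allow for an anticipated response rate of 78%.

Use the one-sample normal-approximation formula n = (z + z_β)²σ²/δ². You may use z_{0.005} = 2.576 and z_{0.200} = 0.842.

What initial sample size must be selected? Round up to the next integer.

n = (z_{α/2} + z_β)² · σ² / δ²
  = (2.576 + 0.842)² · 2.1² / 1²
  = 11.6827 · 4.41 / 1
  = 51.52
Design effect: 1.4 × 51.52 = 72.13.
Adjust for 78% response: 72.13 / 0.78 = 92.47.
Round up → n = 93.

n = 93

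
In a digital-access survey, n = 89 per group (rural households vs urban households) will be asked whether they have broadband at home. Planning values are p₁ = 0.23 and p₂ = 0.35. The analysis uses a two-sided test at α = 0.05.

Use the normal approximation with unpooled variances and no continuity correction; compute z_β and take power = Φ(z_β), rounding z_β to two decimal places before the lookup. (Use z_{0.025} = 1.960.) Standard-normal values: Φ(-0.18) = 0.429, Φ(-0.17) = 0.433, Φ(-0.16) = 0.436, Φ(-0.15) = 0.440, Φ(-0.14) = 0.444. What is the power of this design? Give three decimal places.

Power ≈ 0.429

z_β = |p₁−p₂|·√(n/[p₁q₁+p₂q₂]) − z_{α/2}
    = 0.12 · √(89/0.4046) − 1.960
    = 0.12 · 14.8314 − 1.960
    = 1.7798 − 1.960 = -0.1802 → -0.18
Power = Φ(-0.18) = 0.429.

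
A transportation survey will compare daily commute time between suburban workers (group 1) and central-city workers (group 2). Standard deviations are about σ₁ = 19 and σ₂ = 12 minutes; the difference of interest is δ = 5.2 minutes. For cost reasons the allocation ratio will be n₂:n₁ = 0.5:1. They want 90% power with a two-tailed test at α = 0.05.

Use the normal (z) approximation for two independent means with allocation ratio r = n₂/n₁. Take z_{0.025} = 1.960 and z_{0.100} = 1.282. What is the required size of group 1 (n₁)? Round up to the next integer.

n₁ = (z_{α/2} + z_β)² · (σ₁² + σ₂²/r) / δ²
   = (1.960 + 1.282)² · (19² + 12²/0.5) / 5.2²
   = 10.5106 · (361 + 288) / 27.04
   = 10.5106 · 649 / 27.04
   = 252.27
Round up → n₁ = 253; n₂ = r·n₁ = 0.5 × 253 = 127.

n₁ = 253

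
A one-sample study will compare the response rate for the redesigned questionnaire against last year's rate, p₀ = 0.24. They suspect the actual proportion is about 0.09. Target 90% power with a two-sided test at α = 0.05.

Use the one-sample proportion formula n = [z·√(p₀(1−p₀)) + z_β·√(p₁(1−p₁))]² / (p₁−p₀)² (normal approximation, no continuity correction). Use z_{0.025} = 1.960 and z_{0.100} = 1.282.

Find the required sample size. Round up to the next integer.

n = 65

n = [z_{α/2}·√(p₀q₀) + z_β·√(p₁q₁)]² / (p₁ − p₀)²
  = [1.960·√(0.24·0.76) + 1.282·√(0.09·0.91)]² / (-0.15)²
  = [1.960·0.4271 + 1.282·0.2862]² / 0.0225
  = [1.2040]² / 0.0225
  = 64.42
Round up → n = 65.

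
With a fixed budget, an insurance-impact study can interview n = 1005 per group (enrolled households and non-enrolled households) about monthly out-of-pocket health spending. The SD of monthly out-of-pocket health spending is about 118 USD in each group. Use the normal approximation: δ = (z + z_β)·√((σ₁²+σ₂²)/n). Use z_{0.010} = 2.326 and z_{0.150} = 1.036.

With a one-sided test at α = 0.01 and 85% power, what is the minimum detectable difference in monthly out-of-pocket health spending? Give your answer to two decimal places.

Minimum detectable difference ≈ 17.70 USD

δ = (z_α + z_β) · √((σ₁²+σ₂²)/n)
  = (2.326 + 1.036) · √(27848/1005)
  = 3.362 · √27.7095
  = 3.362 · 5.2640
  = 17.6975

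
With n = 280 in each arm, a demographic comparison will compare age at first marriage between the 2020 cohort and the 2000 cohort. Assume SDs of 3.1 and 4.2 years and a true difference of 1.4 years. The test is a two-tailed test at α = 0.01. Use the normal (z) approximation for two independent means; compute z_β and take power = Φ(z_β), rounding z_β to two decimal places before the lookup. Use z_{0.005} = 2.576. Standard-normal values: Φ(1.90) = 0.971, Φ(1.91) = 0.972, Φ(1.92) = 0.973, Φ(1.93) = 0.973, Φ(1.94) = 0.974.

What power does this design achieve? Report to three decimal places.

z_β = δ·√(n/(σ₁²+σ₂²)) − z_{α/2}
    = 1.4 · √(280/27.25) − 2.576
    = 1.4 · 3.20550 − 2.576
    = 4.4877 − 2.576 = 1.9117 → 1.91
Power = Φ(1.91) = 0.972.

Power ≈ 0.972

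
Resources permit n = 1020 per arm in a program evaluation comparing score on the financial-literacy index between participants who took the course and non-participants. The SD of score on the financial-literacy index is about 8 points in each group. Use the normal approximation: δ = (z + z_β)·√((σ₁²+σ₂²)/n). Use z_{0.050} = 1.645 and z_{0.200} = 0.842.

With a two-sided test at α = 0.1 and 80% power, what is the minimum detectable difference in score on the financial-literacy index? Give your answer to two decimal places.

δ = (z_{α/2} + z_β) · √((σ₁²+σ₂²)/n)
  = (1.645 + 0.842) · √(128/1020)
  = 2.487 · √0.12549
  = 2.487 · 0.3542
  = 0.8810

Minimum detectable difference ≈ 0.88 points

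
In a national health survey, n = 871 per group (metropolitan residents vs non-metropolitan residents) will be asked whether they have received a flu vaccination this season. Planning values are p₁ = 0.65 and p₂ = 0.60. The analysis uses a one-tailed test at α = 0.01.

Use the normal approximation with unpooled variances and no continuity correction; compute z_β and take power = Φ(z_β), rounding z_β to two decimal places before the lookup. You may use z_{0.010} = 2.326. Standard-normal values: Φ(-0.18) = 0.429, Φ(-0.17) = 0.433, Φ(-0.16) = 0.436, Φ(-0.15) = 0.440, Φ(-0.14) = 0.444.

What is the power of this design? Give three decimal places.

z_β = |p₁−p₂|·√(n/[p₁q₁+p₂q₂]) − z_α
    = 0.05 · √(871/0.4675) − 2.326
    = 0.05 · 43.1637 − 2.326
    = 2.1582 − 2.326 = -0.1678 → -0.17
Power = Φ(-0.17) = 0.433.

Power ≈ 0.433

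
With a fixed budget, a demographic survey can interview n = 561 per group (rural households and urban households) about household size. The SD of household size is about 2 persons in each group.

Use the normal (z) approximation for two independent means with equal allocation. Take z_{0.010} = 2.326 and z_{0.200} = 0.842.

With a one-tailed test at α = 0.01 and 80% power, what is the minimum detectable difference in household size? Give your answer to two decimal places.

Minimum detectable difference ≈ 0.38 persons

δ = (z_α + z_β) · √((σ₁²+σ₂²)/n)
  = (2.326 + 0.842) · √(8/561)
  = 3.168 · √0.01426
  = 3.168 · 0.1194
  = 0.3783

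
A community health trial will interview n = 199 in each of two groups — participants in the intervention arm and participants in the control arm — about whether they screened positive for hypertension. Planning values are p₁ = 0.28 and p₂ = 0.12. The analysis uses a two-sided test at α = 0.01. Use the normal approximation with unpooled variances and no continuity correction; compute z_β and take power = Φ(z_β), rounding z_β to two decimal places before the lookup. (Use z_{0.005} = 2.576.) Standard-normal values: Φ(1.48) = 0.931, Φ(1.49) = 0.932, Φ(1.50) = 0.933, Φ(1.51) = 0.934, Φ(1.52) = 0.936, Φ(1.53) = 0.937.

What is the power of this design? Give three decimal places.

Power ≈ 0.933

z_β = |p₁−p₂|·√(n/[p₁q₁+p₂q₂]) − z_{α/2}
    = 0.16 · √(199/0.3072) − 2.576
    = 0.16 · 25.4516 − 2.576
    = 4.0723 − 2.576 = 1.4963 → 1.50
Power = Φ(1.50) = 0.933.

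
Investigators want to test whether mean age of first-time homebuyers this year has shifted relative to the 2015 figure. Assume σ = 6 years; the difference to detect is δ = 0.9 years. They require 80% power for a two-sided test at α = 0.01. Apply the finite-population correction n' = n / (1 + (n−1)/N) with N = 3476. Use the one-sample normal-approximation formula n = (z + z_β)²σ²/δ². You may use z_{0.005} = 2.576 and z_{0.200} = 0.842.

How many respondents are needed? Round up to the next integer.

n = 452

n = (z_{α/2} + z_β)² · σ² / δ²
  = (2.576 + 0.842)² · 6² / 0.9²
  = 11.6827 · 36 / 0.81
  = 519.23
Finite-population correction (N = 3476): 519.23 / (1 + (519.23 − 1)/3476) = 451.86.
Round up → n = 452.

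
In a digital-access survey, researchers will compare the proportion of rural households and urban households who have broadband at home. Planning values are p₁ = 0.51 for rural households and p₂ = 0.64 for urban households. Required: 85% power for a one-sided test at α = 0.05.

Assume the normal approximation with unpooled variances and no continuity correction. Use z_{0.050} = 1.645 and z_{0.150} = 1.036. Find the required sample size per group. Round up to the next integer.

n = 205 per group

n = (z_α + z_β)² · [p₁(1−p₁) + p₂(1−p₂)] / (p₁ − p₂)²
  = (1.645 + 1.036)² · (0.51·0.49 + 0.64·0.36) / (-0.13)²
  = (2.681)² · (0.2499 + 0.2304) / 0.0169
  = 7.1878 · 0.4803 / 0.0169
  = 204.28
Round up → n = 205 per group.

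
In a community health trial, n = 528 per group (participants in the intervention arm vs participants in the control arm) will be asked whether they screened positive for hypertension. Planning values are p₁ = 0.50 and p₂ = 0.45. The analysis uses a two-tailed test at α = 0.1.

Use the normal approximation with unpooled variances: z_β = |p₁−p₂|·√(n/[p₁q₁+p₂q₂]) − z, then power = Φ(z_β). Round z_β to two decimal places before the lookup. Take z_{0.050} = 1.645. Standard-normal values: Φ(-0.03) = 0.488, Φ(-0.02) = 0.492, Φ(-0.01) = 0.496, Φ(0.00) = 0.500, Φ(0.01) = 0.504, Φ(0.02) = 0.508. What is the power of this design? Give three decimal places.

Power ≈ 0.492

z_β = |p₁−p₂|·√(n/[p₁q₁+p₂q₂]) − z_{α/2}
    = 0.05 · √(528/0.4975) − 1.645
    = 0.05 · 32.5777 − 1.645
    = 1.6289 − 1.645 = -0.0161 → -0.02
Power = Φ(-0.02) = 0.492.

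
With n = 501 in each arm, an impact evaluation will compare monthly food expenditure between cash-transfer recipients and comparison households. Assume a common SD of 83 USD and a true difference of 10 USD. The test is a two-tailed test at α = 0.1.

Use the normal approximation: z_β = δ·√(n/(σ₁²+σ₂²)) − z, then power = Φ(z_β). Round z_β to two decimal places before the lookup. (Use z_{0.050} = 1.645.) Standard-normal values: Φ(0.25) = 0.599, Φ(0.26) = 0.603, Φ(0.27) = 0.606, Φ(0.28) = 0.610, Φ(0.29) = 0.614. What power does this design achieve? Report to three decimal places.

z_β = δ·√(n/(σ₁²+σ₂²)) − z_{α/2}
    = 10 · √(501/13778) − 1.645
    = 10 · 0.19069 − 1.645
    = 1.9069 − 1.645 = 0.2619 → 0.26
Power = Φ(0.26) = 0.603.

Power ≈ 0.603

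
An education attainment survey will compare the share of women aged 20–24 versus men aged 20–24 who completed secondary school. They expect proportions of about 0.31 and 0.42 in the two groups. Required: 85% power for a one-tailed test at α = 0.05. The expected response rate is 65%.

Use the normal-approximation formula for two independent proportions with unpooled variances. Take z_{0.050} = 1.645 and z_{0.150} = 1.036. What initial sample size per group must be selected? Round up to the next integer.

n = (z_α + z_β)² · [p₁(1−p₁) + p₂(1−p₂)] / (p₁ − p₂)²
  = (1.645 + 1.036)² · (0.31·0.69 + 0.42·0.58) / (-0.11)²
  = (2.681)² · (0.2139 + 0.2436) / 0.0121
  = 7.1878 · 0.4575 / 0.0121
  = 271.77
Adjust for 65% response: 271.77 / 0.65 = 418.11.
Round up → n = 419 per group.

n = 419 per group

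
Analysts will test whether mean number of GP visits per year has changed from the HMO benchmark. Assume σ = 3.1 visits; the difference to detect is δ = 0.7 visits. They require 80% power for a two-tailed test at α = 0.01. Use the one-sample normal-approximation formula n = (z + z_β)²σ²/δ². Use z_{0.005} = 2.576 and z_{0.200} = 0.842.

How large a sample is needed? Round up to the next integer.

n = (z_{α/2} + z_β)² · σ² / δ²
  = (2.576 + 0.842)² · 3.1² / 0.7²
  = 11.6827 · 9.61 / 0.49
  = 229.12
Round up → n = 230.

n = 230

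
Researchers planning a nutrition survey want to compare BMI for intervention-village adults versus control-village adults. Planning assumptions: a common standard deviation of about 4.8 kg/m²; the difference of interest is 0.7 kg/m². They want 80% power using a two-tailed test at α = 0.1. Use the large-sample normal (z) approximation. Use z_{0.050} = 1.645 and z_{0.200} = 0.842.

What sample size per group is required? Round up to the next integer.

n = 582 per group

n = (z_{α/2} + z_β)² · (σ₁² + σ₂²) / δ²
  = (1.645 + 0.842)² · (2·4.8² = 46.08) / 0.7²
  = 6.1852 · 46.08 / 0.49
  = 581.66
Round up → n = 582 per group.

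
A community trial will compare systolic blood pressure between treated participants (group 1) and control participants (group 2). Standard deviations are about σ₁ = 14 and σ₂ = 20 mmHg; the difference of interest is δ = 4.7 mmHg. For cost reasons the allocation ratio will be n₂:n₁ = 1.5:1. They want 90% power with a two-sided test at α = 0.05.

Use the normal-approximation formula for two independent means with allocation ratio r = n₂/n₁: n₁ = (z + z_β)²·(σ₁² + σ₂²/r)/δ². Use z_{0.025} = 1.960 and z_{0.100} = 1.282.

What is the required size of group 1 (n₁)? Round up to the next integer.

n₁ = (z_{α/2} + z_β)² · (σ₁² + σ₂²/r) / δ²
   = (1.960 + 1.282)² · (14² + 20²/1.5) / 4.7²
   = 10.5106 · (196 + 266.6667) / 22.09
   = 10.5106 · 462.6667 / 22.09
   = 220.14
Round up → n₁ = 221; n₂ = r·n₁ = 1.5 × 221 = 332.

n₁ = 221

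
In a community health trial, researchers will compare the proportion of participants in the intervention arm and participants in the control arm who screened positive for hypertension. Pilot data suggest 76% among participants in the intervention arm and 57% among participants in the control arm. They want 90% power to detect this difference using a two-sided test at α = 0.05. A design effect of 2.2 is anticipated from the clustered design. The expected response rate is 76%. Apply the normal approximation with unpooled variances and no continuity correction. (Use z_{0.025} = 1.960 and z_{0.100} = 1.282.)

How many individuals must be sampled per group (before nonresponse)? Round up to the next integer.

n = 361 per group

n = (z_{α/2} + z_β)² · [p₁(1−p₁) + p₂(1−p₂)] / (p₁ − p₂)²
  = (1.960 + 1.282)² · (0.76·0.24 + 0.57·0.43) / (0.19)²
  = (3.242)² · (0.1824 + 0.2451) / 0.0361
  = 10.5106 · 0.4275 / 0.0361
  = 124.47
Design effect: 2.2 × 124.47 = 273.83.
Adjust for 76% response: 273.83 / 0.76 = 360.30.
Round up → n = 361 per group.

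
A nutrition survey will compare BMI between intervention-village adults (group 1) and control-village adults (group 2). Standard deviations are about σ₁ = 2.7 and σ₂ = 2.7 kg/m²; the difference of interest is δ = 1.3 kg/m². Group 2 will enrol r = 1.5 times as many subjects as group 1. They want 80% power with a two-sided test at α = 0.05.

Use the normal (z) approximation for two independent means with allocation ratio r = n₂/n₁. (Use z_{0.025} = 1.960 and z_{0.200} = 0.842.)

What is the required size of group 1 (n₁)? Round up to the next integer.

n₁ = (z_{α/2} + z_β)² · (σ₁² + σ₂²/r) / δ²
   = (1.960 + 0.842)² · (2.7² + 2.7²/1.5) / 1.3²
   = 7.8512 · (7.29 + 4.86) / 1.69
   = 7.8512 · 12.15 / 1.69
   = 56.45
Round up → n₁ = 57; n₂ = r·n₁ = 1.5 × 57 = 86.

n₁ = 57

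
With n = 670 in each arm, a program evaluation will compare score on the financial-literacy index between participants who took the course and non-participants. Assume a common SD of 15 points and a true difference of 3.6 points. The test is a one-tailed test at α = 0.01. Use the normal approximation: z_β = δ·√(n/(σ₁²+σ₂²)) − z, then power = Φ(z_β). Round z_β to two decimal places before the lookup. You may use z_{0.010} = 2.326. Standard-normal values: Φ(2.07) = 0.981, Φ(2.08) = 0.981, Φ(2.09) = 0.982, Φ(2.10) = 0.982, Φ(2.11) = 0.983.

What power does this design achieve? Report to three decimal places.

z_β = δ·√(n/(σ₁²+σ₂²)) − z_α
    = 3.6 · √(670/450) − 2.326
    = 3.6 · 1.22020 − 2.326
    = 4.3927 − 2.326 = 2.0667 → 2.07
Power = Φ(2.07) = 0.981.

Power ≈ 0.981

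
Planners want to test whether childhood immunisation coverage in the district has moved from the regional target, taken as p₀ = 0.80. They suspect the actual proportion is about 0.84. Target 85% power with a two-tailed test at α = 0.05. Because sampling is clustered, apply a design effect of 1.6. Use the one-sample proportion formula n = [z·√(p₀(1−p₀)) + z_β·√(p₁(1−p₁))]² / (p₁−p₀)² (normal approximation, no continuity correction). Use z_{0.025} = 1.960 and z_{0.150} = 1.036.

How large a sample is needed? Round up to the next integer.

n = 1355

n = [z_{α/2}·√(p₀q₀) + z_β·√(p₁q₁)]² / (p₁ − p₀)²
  = [1.960·√(0.80·0.20) + 1.036·√(0.84·0.16)]² / (0.04)²
  = [1.960·0.4000 + 1.036·0.3666]² / 0.0016
  = [1.1638]² / 0.0016
  = 846.52
Design effect: 1.6 × 846.52 = 1354.44.
Round up → n = 1355.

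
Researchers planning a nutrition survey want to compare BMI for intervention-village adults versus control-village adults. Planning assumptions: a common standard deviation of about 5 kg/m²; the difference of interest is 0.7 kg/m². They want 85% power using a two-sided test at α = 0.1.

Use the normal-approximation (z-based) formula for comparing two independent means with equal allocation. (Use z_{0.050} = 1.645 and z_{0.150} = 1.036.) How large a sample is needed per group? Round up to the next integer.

n = 734 per group

n = (z_{α/2} + z_β)² · (σ₁² + σ₂²) / δ²
  = (1.645 + 1.036)² · (2·5² = 50) / 0.7²
  = 7.1878 · 50 / 0.49
  = 733.45
Round up → n = 734 per group.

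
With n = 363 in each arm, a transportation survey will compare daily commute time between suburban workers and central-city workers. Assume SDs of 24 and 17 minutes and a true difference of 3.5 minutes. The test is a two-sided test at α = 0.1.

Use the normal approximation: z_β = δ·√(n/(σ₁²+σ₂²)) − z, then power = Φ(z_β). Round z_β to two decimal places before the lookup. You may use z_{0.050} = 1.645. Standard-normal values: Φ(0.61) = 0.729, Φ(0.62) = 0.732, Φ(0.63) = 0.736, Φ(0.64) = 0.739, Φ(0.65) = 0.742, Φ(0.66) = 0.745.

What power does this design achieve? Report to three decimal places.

z_β = δ·√(n/(σ₁²+σ₂²)) − z_{α/2}
    = 3.5 · √(363/865) − 1.645
    = 3.5 · 0.64781 − 1.645
    = 2.2673 − 1.645 = 0.6223 → 0.62
Power = Φ(0.62) = 0.732.

Power ≈ 0.732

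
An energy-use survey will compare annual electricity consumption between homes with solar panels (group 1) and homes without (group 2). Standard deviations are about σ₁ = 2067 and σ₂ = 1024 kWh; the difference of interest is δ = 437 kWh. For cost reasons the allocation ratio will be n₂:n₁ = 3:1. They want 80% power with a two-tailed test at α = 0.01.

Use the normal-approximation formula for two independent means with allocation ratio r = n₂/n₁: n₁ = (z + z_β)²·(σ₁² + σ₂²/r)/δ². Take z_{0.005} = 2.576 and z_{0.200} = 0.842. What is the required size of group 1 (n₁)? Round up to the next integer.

n₁ = 283

n₁ = (z_{α/2} + z_β)² · (σ₁² + σ₂²/r) / δ²
   = (2.576 + 0.842)² · (2067² + 1024²/3) / 437²
   = 11.6827 · (4272489 + 349525.3) / 190969
   = 11.6827 · 4622014.3 / 190969
   = 282.76
Round up → n₁ = 283; n₂ = r·n₁ = 3 × 283 = 849.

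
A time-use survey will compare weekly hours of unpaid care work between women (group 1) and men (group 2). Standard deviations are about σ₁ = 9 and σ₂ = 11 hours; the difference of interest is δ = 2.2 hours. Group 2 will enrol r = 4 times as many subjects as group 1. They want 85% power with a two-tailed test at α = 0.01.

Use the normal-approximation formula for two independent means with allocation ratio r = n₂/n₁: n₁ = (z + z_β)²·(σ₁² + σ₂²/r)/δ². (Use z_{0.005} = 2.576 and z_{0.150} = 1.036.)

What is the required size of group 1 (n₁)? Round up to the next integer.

n₁ = (z_{α/2} + z_β)² · (σ₁² + σ₂²/r) / δ²
   = (2.576 + 1.036)² · (9² + 11²/4) / 2.2²
   = 13.0465 · (81 + 30.25) / 4.84
   = 13.0465 · 111.25 / 4.84
   = 299.88
Round up → n₁ = 300; n₂ = r·n₁ = 4 × 300 = 1200.

n₁ = 300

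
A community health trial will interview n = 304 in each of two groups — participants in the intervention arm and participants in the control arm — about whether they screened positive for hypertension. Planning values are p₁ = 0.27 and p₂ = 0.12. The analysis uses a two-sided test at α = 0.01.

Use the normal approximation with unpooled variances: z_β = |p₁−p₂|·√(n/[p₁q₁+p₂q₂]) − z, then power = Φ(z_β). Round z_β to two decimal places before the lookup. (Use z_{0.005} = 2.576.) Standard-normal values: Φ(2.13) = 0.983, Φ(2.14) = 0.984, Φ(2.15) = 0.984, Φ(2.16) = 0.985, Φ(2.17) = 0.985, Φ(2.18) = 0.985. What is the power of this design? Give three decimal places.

Power ≈ 0.985

z_β = |p₁−p₂|·√(n/[p₁q₁+p₂q₂]) − z_{α/2}
    = 0.15 · √(304/0.3027) − 2.576
    = 0.15 · 31.6906 − 2.576
    = 4.7536 − 2.576 = 2.1776 → 2.18
Power = Φ(2.18) = 0.985.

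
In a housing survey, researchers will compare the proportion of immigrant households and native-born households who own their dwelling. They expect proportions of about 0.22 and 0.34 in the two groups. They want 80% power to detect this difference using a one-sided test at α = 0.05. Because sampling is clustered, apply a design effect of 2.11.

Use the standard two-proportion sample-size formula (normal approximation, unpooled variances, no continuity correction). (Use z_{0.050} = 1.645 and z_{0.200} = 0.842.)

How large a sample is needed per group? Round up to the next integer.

n = (z_α + z_β)² · [p₁(1−p₁) + p₂(1−p₂)] / (p₁ − p₂)²
  = (1.645 + 0.842)² · (0.22·0.78 + 0.34·0.66) / (-0.12)²
  = (2.487)² · (0.1716 + 0.2244) / 0.0144
  = 6.1852 · 0.3960 / 0.0144
  = 170.09
Design effect: 2.11 × 170.09 = 358.89.
Round up → n = 359 per group.

n = 359 per group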